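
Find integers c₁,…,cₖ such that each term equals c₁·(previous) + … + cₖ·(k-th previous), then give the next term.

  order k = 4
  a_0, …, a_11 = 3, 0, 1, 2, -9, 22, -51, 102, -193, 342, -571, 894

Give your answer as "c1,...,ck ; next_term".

  a_4 = -2·2 + 1·1 + 2·0 + -2·3 = -9
  a_5 = -2·-9 + 1·2 + 2·1 + -2·0 = 22
  a_6 = -2·22 + 1·-9 + 2·2 + -2·1 = -51
  a_7 = -2·-51 + 1·22 + 2·-9 + -2·2 = 102
  a_8 = -2·102 + 1·-51 + 2·22 + -2·-9 = -193
  a_9 = -2·-193 + 1·102 + 2·-51 + -2·22 = 342
  a_10 = -2·342 + 1·-193 + 2·102 + -2·-51 = -571
  a_11 = -2·-571 + 1·342 + 2·-193 + -2·102 = 894
  a_12 = -2·894 + 1·-571 + 2·342 + -2·-193 = -1289

-2,1,2,-2 ; -1289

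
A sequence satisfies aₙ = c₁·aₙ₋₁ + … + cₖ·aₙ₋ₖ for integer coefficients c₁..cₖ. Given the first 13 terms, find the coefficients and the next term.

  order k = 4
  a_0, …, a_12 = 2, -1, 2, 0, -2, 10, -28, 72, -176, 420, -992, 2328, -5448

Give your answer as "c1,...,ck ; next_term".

  a_4 = -2·0 + 2·2 + 2·-1 + -2·2 = -2
  a_5 = -2·-2 + 2·0 + 2·2 + -2·-1 = 10
  a_6 = -2·10 + 2·-2 + 2·0 + -2·2 = -28
  a_7 = -2·-28 + 2·10 + 2·-2 + -2·0 = 72
  a_8 = -2·72 + 2·-28 + 2·10 + -2·-2 = -176
  a_9 = -2·-176 + 2·72 + 2·-28 + -2·10 = 420
  a_10 = -2·420 + 2·-176 + 2·72 + -2·-28 = -992
  a_11 = -2·-992 + 2·420 + 2·-176 + -2·72 = 2328
  a_12 = -2·2328 + 2·-992 + 2·420 + -2·-176 = -5448
  a_13 = -2·-5448 + 2·2328 + 2·-992 + -2·420 = 12728

-2,2,2,-2 ; 12728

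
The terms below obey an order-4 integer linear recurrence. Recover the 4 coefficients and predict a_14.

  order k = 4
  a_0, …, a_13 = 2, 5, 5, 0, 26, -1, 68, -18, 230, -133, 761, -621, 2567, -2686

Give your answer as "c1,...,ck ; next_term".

-1,2,2,3 ; 8861

  a_4 = -1·0 + 2·5 + 2·5 + 3·2 = 26
  a_5 = -1·26 + 2·0 + 2·5 + 3·5 = -1
  a_6 = -1·-1 + 2·26 + 2·0 + 3·5 = 68
  a_7 = -1·68 + 2·-1 + 2·26 + 3·0 = -18
  a_8 = -1·-18 + 2·68 + 2·-1 + 3·26 = 230
  a_9 = -1·230 + 2·-18 + 2·68 + 3·-1 = -133
  a_10 = -1·-133 + 2·230 + 2·-18 + 3·68 = 761
  a_11 = -1·761 + 2·-133 + 2·230 + 3·-18 = -621
  a_12 = -1·-621 + 2·761 + 2·-133 + 3·230 = 2567
  a_13 = -1·2567 + 2·-621 + 2·761 + 3·-133 = -2686
  a_14 = -1·-2686 + 2·2567 + 2·-621 + 3·761 = 8861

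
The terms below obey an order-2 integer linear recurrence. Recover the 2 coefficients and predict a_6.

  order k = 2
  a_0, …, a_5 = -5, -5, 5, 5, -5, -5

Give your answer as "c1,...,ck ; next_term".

0,-1 ; 5

  a_2 = 0·-5 + -1·-5 = 5
  a_3 = 0·5 + -1·-5 = 5
  a_4 = 0·5 + -1·5 = -5
  a_5 = 0·-5 + -1·5 = -5
  a_6 = 0·-5 + -1·-5 = 5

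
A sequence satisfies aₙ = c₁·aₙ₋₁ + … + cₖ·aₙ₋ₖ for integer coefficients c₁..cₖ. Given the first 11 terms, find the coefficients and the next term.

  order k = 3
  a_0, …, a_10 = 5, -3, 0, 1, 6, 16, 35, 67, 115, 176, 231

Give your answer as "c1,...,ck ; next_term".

  a_3 = 3·0 + -2·-3 + -1·5 = 1
  a_4 = 3·1 + -2·0 + -1·-3 = 6
  a_5 = 3·6 + -2·1 + -1·0 = 16
  a_6 = 3·16 + -2·6 + -1·1 = 35
  a_7 = 3·35 + -2·16 + -1·6 = 67
  a_8 = 3·67 + -2·35 + -1·16 = 115
  a_9 = 3·115 + -2·67 + -1·35 = 176
  a_10 = 3·176 + -2·115 + -1·67 = 231
  a_11 = 3·231 + -2·176 + -1·115 = 226

3,-2,-1 ; 226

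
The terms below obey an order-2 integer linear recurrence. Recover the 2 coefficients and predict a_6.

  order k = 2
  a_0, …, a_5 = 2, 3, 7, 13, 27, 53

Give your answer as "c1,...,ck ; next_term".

1,2 ; 107

  a_2 = 1·3 + 2·2 = 7
  a_3 = 1·7 + 2·3 = 13
  a_4 = 1·13 + 2·7 = 27
  a_5 = 1·27 + 2·13 = 53
  a_6 = 1·53 + 2·27 = 107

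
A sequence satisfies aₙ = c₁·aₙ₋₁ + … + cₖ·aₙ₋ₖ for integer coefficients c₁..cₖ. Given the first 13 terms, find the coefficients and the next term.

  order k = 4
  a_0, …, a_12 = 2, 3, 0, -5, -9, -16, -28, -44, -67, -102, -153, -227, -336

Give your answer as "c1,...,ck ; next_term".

2,-1,1,-1 ; -496

  a_4 = 2·-5 + -1·0 + 1·3 + -1·2 = -9
  a_5 = 2·-9 + -1·-5 + 1·0 + -1·3 = -16
  a_6 = 2·-16 + -1·-9 + 1·-5 + -1·0 = -28
  a_7 = 2·-28 + -1·-16 + 1·-9 + -1·-5 = -44
  a_8 = 2·-44 + -1·-28 + 1·-16 + -1·-9 = -67
  a_9 = 2·-67 + -1·-44 + 1·-28 + -1·-16 = -102
  a_10 = 2·-102 + -1·-67 + 1·-44 + -1·-28 = -153
  a_11 = 2·-153 + -1·-102 + 1·-67 + -1·-44 = -227
  a_12 = 2·-227 + -1·-153 + 1·-102 + -1·-67 = -336
  a_13 = 2·-336 + -1·-227 + 1·-153 + -1·-102 = -496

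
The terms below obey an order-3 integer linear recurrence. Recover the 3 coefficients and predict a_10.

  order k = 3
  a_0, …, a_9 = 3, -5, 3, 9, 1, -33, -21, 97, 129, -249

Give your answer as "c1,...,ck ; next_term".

  a_3 = 0·3 + -3·-5 + -2·3 = 9
  a_4 = 0·9 + -3·3 + -2·-5 = 1
  a_5 = 0·1 + -3·9 + -2·3 = -33
  a_6 = 0·-33 + -3·1 + -2·9 = -21
  a_7 = 0·-21 + -3·-33 + -2·1 = 97
  a_8 = 0·97 + -3·-21 + -2·-33 = 129
  a_9 = 0·129 + -3·97 + -2·-21 = -249
  a_10 = 0·-249 + -3·129 + -2·97 = -581

0,-3,-2 ; -581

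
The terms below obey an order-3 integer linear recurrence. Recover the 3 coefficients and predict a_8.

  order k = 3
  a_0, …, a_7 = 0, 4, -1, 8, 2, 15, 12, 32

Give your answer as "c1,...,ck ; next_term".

0,2,1 ; 39

  a_3 = 0·-1 + 2·4 + 1·0 = 8
  a_4 = 0·8 + 2·-1 + 1·4 = 2
  a_5 = 0·2 + 2·8 + 1·-1 = 15
  a_6 = 0·15 + 2·2 + 1·8 = 12
  a_7 = 0·12 + 2·15 + 1·2 = 32
  a_8 = 0·32 + 2·12 + 1·15 = 39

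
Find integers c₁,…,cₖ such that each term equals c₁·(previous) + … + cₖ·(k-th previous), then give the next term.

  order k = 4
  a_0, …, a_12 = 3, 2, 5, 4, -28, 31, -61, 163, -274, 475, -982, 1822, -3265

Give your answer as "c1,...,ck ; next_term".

  a_4 = -2·4 + -1·5 + -3·2 + -3·3 = -28
  a_5 = -2·-28 + -1·4 + -3·5 + -3·2 = 31
  a_6 = -2·31 + -1·-28 + -3·4 + -3·5 = -61
  a_7 = -2·-61 + -1·31 + -3·-28 + -3·4 = 163
  a_8 = -2·163 + -1·-61 + -3·31 + -3·-28 = -274
  a_9 = -2·-274 + -1·163 + -3·-61 + -3·31 = 475
  a_10 = -2·475 + -1·-274 + -3·163 + -3·-61 = -982
  a_11 = -2·-982 + -1·475 + -3·-274 + -3·163 = 1822
  a_12 = -2·1822 + -1·-982 + -3·475 + -3·-274 = -3265
  a_13 = -2·-3265 + -1·1822 + -3·-982 + -3·475 = 6229

-2,-1,-3,-3 ; 6229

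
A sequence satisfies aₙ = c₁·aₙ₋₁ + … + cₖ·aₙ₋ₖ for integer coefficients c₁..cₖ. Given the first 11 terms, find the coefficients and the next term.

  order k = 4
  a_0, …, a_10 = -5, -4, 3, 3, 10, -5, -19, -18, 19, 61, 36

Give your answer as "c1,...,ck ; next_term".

0,-1,-2,-1 ; -81

  a_4 = 0·3 + -1·3 + -2·-4 + -1·-5 = 10
  a_5 = 0·10 + -1·3 + -2·3 + -1·-4 = -5
  a_6 = 0·-5 + -1·10 + -2·3 + -1·3 = -19
  a_7 = 0·-19 + -1·-5 + -2·10 + -1·3 = -18
  a_8 = 0·-18 + -1·-19 + -2·-5 + -1·10 = 19
  a_9 = 0·19 + -1·-18 + -2·-19 + -1·-5 = 61
  a_10 = 0·61 + -1·19 + -2·-18 + -1·-19 = 36
  a_11 = 0·36 + -1·61 + -2·19 + -1·-18 = -81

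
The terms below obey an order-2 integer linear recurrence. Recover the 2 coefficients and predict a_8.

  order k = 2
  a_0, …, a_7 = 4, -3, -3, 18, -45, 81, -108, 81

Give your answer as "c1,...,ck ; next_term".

  a_2 = -3·-3 + -3·4 = -3
  a_3 = -3·-3 + -3·-3 = 18
  a_4 = -3·18 + -3·-3 = -45
  a_5 = -3·-45 + -3·18 = 81
  a_6 = -3·81 + -3·-45 = -108
  a_7 = -3·-108 + -3·81 = 81
  a_8 = -3·81 + -3·-108 = 81

-3,-3 ; 81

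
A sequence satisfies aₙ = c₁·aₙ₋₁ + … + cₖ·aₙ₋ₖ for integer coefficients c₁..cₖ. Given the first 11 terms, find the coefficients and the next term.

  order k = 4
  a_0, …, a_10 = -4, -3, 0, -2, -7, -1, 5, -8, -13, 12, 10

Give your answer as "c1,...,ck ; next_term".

  a_4 = 0·-2 + -1·0 + 1·-3 + 1·-4 = -7
  a_5 = 0·-7 + -1·-2 + 1·0 + 1·-3 = -1
  a_6 = 0·-1 + -1·-7 + 1·-2 + 1·0 = 5
  a_7 = 0·5 + -1·-1 + 1·-7 + 1·-2 = -8
  a_8 = 0·-8 + -1·5 + 1·-1 + 1·-7 = -13
  a_9 = 0·-13 + -1·-8 + 1·5 + 1·-1 = 12
  a_10 = 0·12 + -1·-13 + 1·-8 + 1·5 = 10
  a_11 = 0·10 + -1·12 + 1·-13 + 1·-8 = -33

0,-1,1,1 ; -33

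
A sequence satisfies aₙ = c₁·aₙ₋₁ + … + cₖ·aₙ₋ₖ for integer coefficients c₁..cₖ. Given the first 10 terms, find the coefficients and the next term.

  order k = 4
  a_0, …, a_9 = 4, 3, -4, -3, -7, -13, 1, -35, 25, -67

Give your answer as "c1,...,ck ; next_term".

  a_4 = -1·-3 + 2·-4 + 2·3 + -2·4 = -7
  a_5 = -1·-7 + 2·-3 + 2·-4 + -2·3 = -13
  a_6 = -1·-13 + 2·-7 + 2·-3 + -2·-4 = 1
  a_7 = -1·1 + 2·-13 + 2·-7 + -2·-3 = -35
  a_8 = -1·-35 + 2·1 + 2·-13 + -2·-7 = 25
  a_9 = -1·25 + 2·-35 + 2·1 + -2·-13 = -67
  a_10 = -1·-67 + 2·25 + 2·-35 + -2·1 = 45

-1,2,2,-2 ; 45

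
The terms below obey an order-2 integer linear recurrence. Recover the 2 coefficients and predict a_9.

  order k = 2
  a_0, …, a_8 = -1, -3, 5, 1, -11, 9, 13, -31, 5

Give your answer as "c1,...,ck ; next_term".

  a_2 = -1·-3 + -2·-1 = 5
  a_3 = -1·5 + -2·-3 = 1
  a_4 = -1·1 + -2·5 = -11
  a_5 = -1·-11 + -2·1 = 9
  a_6 = -1·9 + -2·-11 = 13
  a_7 = -1·13 + -2·9 = -31
  a_8 = -1·-31 + -2·13 = 5
  a_9 = -1·5 + -2·-31 = 57

-1,-2 ; 57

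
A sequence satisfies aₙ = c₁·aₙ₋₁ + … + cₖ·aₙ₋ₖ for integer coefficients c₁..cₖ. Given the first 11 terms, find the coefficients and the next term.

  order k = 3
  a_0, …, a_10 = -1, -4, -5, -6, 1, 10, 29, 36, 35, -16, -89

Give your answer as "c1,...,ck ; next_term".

  a_3 = 1·-5 + 1·-4 + -3·-1 = -6
  a_4 = 1·-6 + 1·-5 + -3·-4 = 1
  a_5 = 1·1 + 1·-6 + -3·-5 = 10
  a_6 = 1·10 + 1·1 + -3·-6 = 29
  a_7 = 1·29 + 1·10 + -3·1 = 36
  a_8 = 1·36 + 1·29 + -3·10 = 35
  a_9 = 1·35 + 1·36 + -3·29 = -16
  a_10 = 1·-16 + 1·35 + -3·36 = -89
  a_11 = 1·-89 + 1·-16 + -3·35 = -210

1,1,-3 ; -210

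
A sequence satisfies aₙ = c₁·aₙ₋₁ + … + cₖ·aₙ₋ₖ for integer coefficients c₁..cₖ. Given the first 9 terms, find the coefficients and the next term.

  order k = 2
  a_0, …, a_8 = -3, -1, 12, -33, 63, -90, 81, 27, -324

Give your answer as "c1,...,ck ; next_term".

  a_2 = -3·-1 + -3·-3 = 12
  a_3 = -3·12 + -3·-1 = -33
  a_4 = -3·-33 + -3·12 = 63
  a_5 = -3·63 + -3·-33 = -90
  a_6 = -3·-90 + -3·63 = 81
  a_7 = -3·81 + -3·-90 = 27
  a_8 = -3·27 + -3·81 = -324
  a_9 = -3·-324 + -3·27 = 891

-3,-3 ; 891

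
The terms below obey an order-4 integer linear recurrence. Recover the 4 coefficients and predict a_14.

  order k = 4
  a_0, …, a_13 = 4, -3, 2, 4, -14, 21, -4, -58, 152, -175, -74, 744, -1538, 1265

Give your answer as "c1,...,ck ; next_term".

-2,-2,2,1 ; 1960

  a_4 = -2·4 + -2·2 + 2·-3 + 1·4 = -14
  a_5 = -2·-14 + -2·4 + 2·2 + 1·-3 = 21
  a_6 = -2·21 + -2·-14 + 2·4 + 1·2 = -4
  a_7 = -2·-4 + -2·21 + 2·-14 + 1·4 = -58
  a_8 = -2·-58 + -2·-4 + 2·21 + 1·-14 = 152
  a_9 = -2·152 + -2·-58 + 2·-4 + 1·21 = -175
  a_10 = -2·-175 + -2·152 + 2·-58 + 1·-4 = -74
  a_11 = -2·-74 + -2·-175 + 2·152 + 1·-58 = 744
  a_12 = -2·744 + -2·-74 + 2·-175 + 1·152 = -1538
  a_13 = -2·-1538 + -2·744 + 2·-74 + 1·-175 = 1265
  a_14 = -2·1265 + -2·-1538 + 2·744 + 1·-74 = 1960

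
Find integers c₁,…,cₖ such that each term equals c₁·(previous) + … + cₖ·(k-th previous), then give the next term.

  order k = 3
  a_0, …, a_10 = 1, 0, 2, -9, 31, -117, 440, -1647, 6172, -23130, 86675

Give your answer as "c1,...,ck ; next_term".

-3,2,-3 ; -324801

  a_3 = -3·2 + 2·0 + -3·1 = -9
  a_4 = -3·-9 + 2·2 + -3·0 = 31
  a_5 = -3·31 + 2·-9 + -3·2 = -117
  a_6 = -3·-117 + 2·31 + -3·-9 = 440
  a_7 = -3·440 + 2·-117 + -3·31 = -1647
  a_8 = -3·-1647 + 2·440 + -3·-117 = 6172
  a_9 = -3·6172 + 2·-1647 + -3·440 = -23130
  a_10 = -3·-23130 + 2·6172 + -3·-1647 = 86675
  a_11 = -3·86675 + 2·-23130 + -3·6172 = -324801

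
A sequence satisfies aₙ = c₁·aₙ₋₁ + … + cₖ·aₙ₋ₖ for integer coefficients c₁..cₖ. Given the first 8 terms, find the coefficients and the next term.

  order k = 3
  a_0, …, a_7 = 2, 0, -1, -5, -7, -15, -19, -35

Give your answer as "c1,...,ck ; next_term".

1,2,-2 ; -43

  a_3 = 1·-1 + 2·0 + -2·2 = -5
  a_4 = 1·-5 + 2·-1 + -2·0 = -7
  a_5 = 1·-7 + 2·-5 + -2·-1 = -15
  a_6 = 1·-15 + 2·-7 + -2·-5 = -19
  a_7 = 1·-19 + 2·-15 + -2·-7 = -35
  a_8 = 1·-35 + 2·-19 + -2·-15 = -43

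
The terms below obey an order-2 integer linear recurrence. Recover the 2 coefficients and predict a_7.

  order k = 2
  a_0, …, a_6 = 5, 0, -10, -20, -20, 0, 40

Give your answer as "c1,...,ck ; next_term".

2,-2 ; 80

  a_2 = 2·0 + -2·5 = -10
  a_3 = 2·-10 + -2·0 = -20
  a_4 = 2·-20 + -2·-10 = -20
  a_5 = 2·-20 + -2·-20 = 0
  a_6 = 2·0 + -2·-20 = 40
  a_7 = 2·40 + -2·0 = 80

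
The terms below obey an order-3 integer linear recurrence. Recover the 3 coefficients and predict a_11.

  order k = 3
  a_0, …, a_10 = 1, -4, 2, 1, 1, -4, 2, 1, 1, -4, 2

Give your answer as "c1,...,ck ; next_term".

-1,-1,-1 ; 1

  a_3 = -1·2 + -1·-4 + -1·1 = 1
  a_4 = -1·1 + -1·2 + -1·-4 = 1
  a_5 = -1·1 + -1·1 + -1·2 = -4
  a_6 = -1·-4 + -1·1 + -1·1 = 2
  a_7 = -1·2 + -1·-4 + -1·1 = 1
  a_8 = -1·1 + -1·2 + -1·-4 = 1
  a_9 = -1·1 + -1·1 + -1·2 = -4
  a_10 = -1·-4 + -1·1 + -1·1 = 2
  a_11 = -1·2 + -1·-4 + -1·1 = 1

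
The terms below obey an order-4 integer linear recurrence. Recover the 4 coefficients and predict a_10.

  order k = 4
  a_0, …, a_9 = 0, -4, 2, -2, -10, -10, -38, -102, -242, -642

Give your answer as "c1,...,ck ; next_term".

2,1,2,-2 ; -1654

  a_4 = 2·-2 + 1·2 + 2·-4 + -2·0 = -10
  a_5 = 2·-10 + 1·-2 + 2·2 + -2·-4 = -10
  a_6 = 2·-10 + 1·-10 + 2·-2 + -2·2 = -38
  a_7 = 2·-38 + 1·-10 + 2·-10 + -2·-2 = -102
  a_8 = 2·-102 + 1·-38 + 2·-10 + -2·-10 = -242
  a_9 = 2·-242 + 1·-102 + 2·-38 + -2·-10 = -642
  a_10 = 2·-642 + 1·-242 + 2·-102 + -2·-38 = -1654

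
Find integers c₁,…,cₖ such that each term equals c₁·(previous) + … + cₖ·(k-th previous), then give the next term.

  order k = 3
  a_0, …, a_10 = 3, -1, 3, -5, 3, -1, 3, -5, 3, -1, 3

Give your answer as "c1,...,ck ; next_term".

  a_3 = -1·3 + -1·-1 + -1·3 = -5
  a_4 = -1·-5 + -1·3 + -1·-1 = 3
  a_5 = -1·3 + -1·-5 + -1·3 = -1
  a_6 = -1·-1 + -1·3 + -1·-5 = 3
  a_7 = -1·3 + -1·-1 + -1·3 = -5
  a_8 = -1·-5 + -1·3 + -1·-1 = 3
  a_9 = -1·3 + -1·-5 + -1·3 = -1
  a_10 = -1·-1 + -1·3 + -1·-5 = 3
  a_11 = -1·3 + -1·-1 + -1·3 = -5

-1,-1,-1 ; -5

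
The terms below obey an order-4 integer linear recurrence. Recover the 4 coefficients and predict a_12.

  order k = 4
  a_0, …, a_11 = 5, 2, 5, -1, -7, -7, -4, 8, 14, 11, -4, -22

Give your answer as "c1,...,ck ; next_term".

0,0,-1,-1 ; -25

  a_4 = 0·-1 + 0·5 + -1·2 + -1·5 = -7
  a_5 = 0·-7 + 0·-1 + -1·5 + -1·2 = -7
  a_6 = 0·-7 + 0·-7 + -1·-1 + -1·5 = -4
  a_7 = 0·-4 + 0·-7 + -1·-7 + -1·-1 = 8
  a_8 = 0·8 + 0·-4 + -1·-7 + -1·-7 = 14
  a_9 = 0·14 + 0·8 + -1·-4 + -1·-7 = 11
  a_10 = 0·11 + 0·14 + -1·8 + -1·-4 = -4
  a_11 = 0·-4 + 0·11 + -1·14 + -1·8 = -22
  a_12 = 0·-22 + 0·-4 + -1·11 + -1·14 = -25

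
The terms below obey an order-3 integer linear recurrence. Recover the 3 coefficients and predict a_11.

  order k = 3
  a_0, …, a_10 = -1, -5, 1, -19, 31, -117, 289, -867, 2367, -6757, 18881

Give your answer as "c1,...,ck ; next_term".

  a_3 = -2·1 + 3·-5 + 2·-1 = -19
  a_4 = -2·-19 + 3·1 + 2·-5 = 31
  a_5 = -2·31 + 3·-19 + 2·1 = -117
  a_6 = -2·-117 + 3·31 + 2·-19 = 289
  a_7 = -2·289 + 3·-117 + 2·31 = -867
  a_8 = -2·-867 + 3·289 + 2·-117 = 2367
  a_9 = -2·2367 + 3·-867 + 2·289 = -6757
  a_10 = -2·-6757 + 3·2367 + 2·-867 = 18881
  a_11 = -2·18881 + 3·-6757 + 2·2367 = -53299

-2,3,2 ; -53299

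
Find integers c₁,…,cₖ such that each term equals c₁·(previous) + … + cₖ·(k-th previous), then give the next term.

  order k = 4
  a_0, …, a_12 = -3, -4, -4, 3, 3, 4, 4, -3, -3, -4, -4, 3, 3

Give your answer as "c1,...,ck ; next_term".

0,0,0,-1 ; 4

  a_4 = 0·3 + 0·-4 + 0·-4 + -1·-3 = 3
  a_5 = 0·3 + 0·3 + 0·-4 + -1·-4 = 4
  a_6 = 0·4 + 0·3 + 0·3 + -1·-4 = 4
  a_7 = 0·4 + 0·4 + 0·3 + -1·3 = -3
  a_8 = 0·-3 + 0·4 + 0·4 + -1·3 = -3
  a_9 = 0·-3 + 0·-3 + 0·4 + -1·4 = -4
  a_10 = 0·-4 + 0·-3 + 0·-3 + -1·4 = -4
  a_11 = 0·-4 + 0·-4 + 0·-3 + -1·-3 = 3
  a_12 = 0·3 + 0·-4 + 0·-4 + -1·-3 = 3
  a_13 = 0·3 + 0·3 + 0·-4 + -1·-4 = 4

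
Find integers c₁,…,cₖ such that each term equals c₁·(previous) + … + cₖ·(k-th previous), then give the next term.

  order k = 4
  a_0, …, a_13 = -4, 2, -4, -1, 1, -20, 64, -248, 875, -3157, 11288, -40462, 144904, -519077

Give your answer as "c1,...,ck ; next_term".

-3,3,3,-1 ; 1859269

  a_4 = -3·-1 + 3·-4 + 3·2 + -1·-4 = 1
  a_5 = -3·1 + 3·-1 + 3·-4 + -1·2 = -20
  a_6 = -3·-20 + 3·1 + 3·-1 + -1·-4 = 64
  a_7 = -3·64 + 3·-20 + 3·1 + -1·-1 = -248
  a_8 = -3·-248 + 3·64 + 3·-20 + -1·1 = 875
  a_9 = -3·875 + 3·-248 + 3·64 + -1·-20 = -3157
  a_10 = -3·-3157 + 3·875 + 3·-248 + -1·64 = 11288
  a_11 = -3·11288 + 3·-3157 + 3·875 + -1·-248 = -40462
  a_12 = -3·-40462 + 3·11288 + 3·-3157 + -1·875 = 144904
  a_13 = -3·144904 + 3·-40462 + 3·11288 + -1·-3157 = -519077
  a_14 = -3·-519077 + 3·144904 + 3·-40462 + -1·11288 = 1859269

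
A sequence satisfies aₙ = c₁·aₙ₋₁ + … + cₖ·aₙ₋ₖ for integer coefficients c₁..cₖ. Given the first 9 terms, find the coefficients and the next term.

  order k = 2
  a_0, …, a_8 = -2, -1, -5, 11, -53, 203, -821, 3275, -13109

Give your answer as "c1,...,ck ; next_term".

-3,4 ; 52427

  a_2 = -3·-1 + 4·-2 = -5
  a_3 = -3·-5 + 4·-1 = 11
  a_4 = -3·11 + 4·-5 = -53
  a_5 = -3·-53 + 4·11 = 203
  a_6 = -3·203 + 4·-53 = -821
  a_7 = -3·-821 + 4·203 = 3275
  a_8 = -3·3275 + 4·-821 = -13109
  a_9 = -3·-13109 + 4·3275 = 52427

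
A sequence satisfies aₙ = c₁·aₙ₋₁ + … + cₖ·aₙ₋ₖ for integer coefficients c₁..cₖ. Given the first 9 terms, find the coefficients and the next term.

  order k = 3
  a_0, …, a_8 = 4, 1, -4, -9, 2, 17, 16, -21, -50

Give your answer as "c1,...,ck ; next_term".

  a_3 = 0·-4 + -1·1 + -2·4 = -9
  a_4 = 0·-9 + -1·-4 + -2·1 = 2
  a_5 = 0·2 + -1·-9 + -2·-4 = 17
  a_6 = 0·17 + -1·2 + -2·-9 = 16
  a_7 = 0·16 + -1·17 + -2·2 = -21
  a_8 = 0·-21 + -1·16 + -2·17 = -50
  a_9 = 0·-50 + -1·-21 + -2·16 = -11

0,-1,-2 ; -11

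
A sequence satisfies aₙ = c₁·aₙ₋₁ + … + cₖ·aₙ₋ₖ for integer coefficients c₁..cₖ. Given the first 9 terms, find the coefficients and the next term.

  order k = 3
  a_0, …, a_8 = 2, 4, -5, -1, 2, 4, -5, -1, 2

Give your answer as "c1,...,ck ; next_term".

-1,-1,-1 ; 4

  a_3 = -1·-5 + -1·4 + -1·2 = -1
  a_4 = -1·-1 + -1·-5 + -1·4 = 2
  a_5 = -1·2 + -1·-1 + -1·-5 = 4
  a_6 = -1·4 + -1·2 + -1·-1 = -5
  a_7 = -1·-5 + -1·4 + -1·2 = -1
  a_8 = -1·-1 + -1·-5 + -1·4 = 2
  a_9 = -1·2 + -1·-1 + -1·-5 = 4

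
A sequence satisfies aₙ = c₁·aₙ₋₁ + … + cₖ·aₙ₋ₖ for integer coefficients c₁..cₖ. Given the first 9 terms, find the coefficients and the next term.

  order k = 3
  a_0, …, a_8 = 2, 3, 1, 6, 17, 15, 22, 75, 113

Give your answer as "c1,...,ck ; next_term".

  a_3 = 1·1 + -1·3 + 4·2 = 6
  a_4 = 1·6 + -1·1 + 4·3 = 17
  a_5 = 1·17 + -1·6 + 4·1 = 15
  a_6 = 1·15 + -1·17 + 4·6 = 22
  a_7 = 1·22 + -1·15 + 4·17 = 75
  a_8 = 1·75 + -1·22 + 4·15 = 113
  a_9 = 1·113 + -1·75 + 4·22 = 126

1,-1,4 ; 126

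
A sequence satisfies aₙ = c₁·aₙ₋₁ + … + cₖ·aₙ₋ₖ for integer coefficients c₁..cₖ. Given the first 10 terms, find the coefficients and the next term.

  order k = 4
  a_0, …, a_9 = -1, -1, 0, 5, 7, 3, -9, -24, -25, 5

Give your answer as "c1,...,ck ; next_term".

1,-1,-1,-1 ; 63

  a_4 = 1·5 + -1·0 + -1·-1 + -1·-1 = 7
  a_5 = 1·7 + -1·5 + -1·0 + -1·-1 = 3
  a_6 = 1·3 + -1·7 + -1·5 + -1·0 = -9
  a_7 = 1·-9 + -1·3 + -1·7 + -1·5 = -24
  a_8 = 1·-24 + -1·-9 + -1·3 + -1·7 = -25
  a_9 = 1·-25 + -1·-24 + -1·-9 + -1·3 = 5
  a_10 = 1·5 + -1·-25 + -1·-24 + -1·-9 = 63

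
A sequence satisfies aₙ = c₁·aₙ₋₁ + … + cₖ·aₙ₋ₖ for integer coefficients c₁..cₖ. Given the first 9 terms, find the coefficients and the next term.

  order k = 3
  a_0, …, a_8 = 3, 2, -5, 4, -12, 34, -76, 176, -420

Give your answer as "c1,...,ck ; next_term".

  a_3 = -2·-5 + 0·2 + -2·3 = 4
  a_4 = -2·4 + 0·-5 + -2·2 = -12
  a_5 = -2·-12 + 0·4 + -2·-5 = 34
  a_6 = -2·34 + 0·-12 + -2·4 = -76
  a_7 = -2·-76 + 0·34 + -2·-12 = 176
  a_8 = -2·176 + 0·-76 + -2·34 = -420
  a_9 = -2·-420 + 0·176 + -2·-76 = 992

-2,0,-2 ; 992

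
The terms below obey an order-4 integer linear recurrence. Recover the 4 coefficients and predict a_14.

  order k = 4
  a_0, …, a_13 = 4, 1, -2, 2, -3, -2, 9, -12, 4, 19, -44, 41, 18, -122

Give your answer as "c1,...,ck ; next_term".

  a_4 = -1·2 + -1·-2 + 1·1 + -1·4 = -3
  a_5 = -1·-3 + -1·2 + 1·-2 + -1·1 = -2
  a_6 = -1·-2 + -1·-3 + 1·2 + -1·-2 = 9
  a_7 = -1·9 + -1·-2 + 1·-3 + -1·2 = -12
  a_8 = -1·-12 + -1·9 + 1·-2 + -1·-3 = 4
  a_9 = -1·4 + -1·-12 + 1·9 + -1·-2 = 19
  a_10 = -1·19 + -1·4 + 1·-12 + -1·9 = -44
  a_11 = -1·-44 + -1·19 + 1·4 + -1·-12 = 41
  a_12 = -1·41 + -1·-44 + 1·19 + -1·4 = 18
  a_13 = -1·18 + -1·41 + 1·-44 + -1·19 = -122
  a_14 = -1·-122 + -1·18 + 1·41 + -1·-44 = 189

-1,-1,1,-1 ; 189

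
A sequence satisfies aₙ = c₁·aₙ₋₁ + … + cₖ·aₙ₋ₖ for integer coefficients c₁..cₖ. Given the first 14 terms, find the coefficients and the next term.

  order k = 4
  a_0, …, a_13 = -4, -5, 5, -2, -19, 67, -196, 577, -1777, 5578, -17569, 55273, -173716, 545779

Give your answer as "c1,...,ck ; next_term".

  a_4 = -4·-2 + -3·5 + 0·-5 + 3·-4 = -19
  a_5 = -4·-19 + -3·-2 + 0·5 + 3·-5 = 67
  a_6 = -4·67 + -3·-19 + 0·-2 + 3·5 = -196
  a_7 = -4·-196 + -3·67 + 0·-19 + 3·-2 = 577
  a_8 = -4·577 + -3·-196 + 0·67 + 3·-19 = -1777
  a_9 = -4·-1777 + -3·577 + 0·-196 + 3·67 = 5578
  a_10 = -4·5578 + -3·-1777 + 0·577 + 3·-196 = -17569
  a_11 = -4·-17569 + -3·5578 + 0·-1777 + 3·577 = 55273
  a_12 = -4·55273 + -3·-17569 + 0·5578 + 3·-1777 = -173716
  a_13 = -4·-173716 + -3·55273 + 0·-17569 + 3·5578 = 545779
  a_14 = -4·545779 + -3·-173716 + 0·55273 + 3·-17569 = -1714675

-4,-3,0,3 ; -1714675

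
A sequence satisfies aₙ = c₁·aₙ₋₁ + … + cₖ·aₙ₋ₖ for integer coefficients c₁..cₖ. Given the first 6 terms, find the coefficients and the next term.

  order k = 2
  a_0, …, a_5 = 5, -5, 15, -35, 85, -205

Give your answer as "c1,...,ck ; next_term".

  a_2 = -2·-5 + 1·5 = 15
  a_3 = -2·15 + 1·-5 = -35
  a_4 = -2·-35 + 1·15 = 85
  a_5 = -2·85 + 1·-35 = -205
  a_6 = -2·-205 + 1·85 = 495

-2,1 ; 495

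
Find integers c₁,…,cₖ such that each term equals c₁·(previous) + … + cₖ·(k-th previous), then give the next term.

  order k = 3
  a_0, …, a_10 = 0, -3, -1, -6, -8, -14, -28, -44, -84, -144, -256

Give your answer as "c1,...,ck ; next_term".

  a_3 = 0·-1 + 2·-3 + 2·0 = -6
  a_4 = 0·-6 + 2·-1 + 2·-3 = -8
  a_5 = 0·-8 + 2·-6 + 2·-1 = -14
  a_6 = 0·-14 + 2·-8 + 2·-6 = -28
  a_7 = 0·-28 + 2·-14 + 2·-8 = -44
  a_8 = 0·-44 + 2·-28 + 2·-14 = -84
  a_9 = 0·-84 + 2·-44 + 2·-28 = -144
  a_10 = 0·-144 + 2·-84 + 2·-44 = -256
  a_11 = 0·-256 + 2·-144 + 2·-84 = -456

0,2,2 ; -456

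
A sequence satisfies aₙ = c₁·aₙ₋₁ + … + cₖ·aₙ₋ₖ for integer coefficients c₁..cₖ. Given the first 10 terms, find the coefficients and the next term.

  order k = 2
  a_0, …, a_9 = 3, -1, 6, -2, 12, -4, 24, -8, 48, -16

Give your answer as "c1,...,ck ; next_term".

  a_2 = 0·-1 + 2·3 = 6
  a_3 = 0·6 + 2·-1 = -2
  a_4 = 0·-2 + 2·6 = 12
  a_5 = 0·12 + 2·-2 = -4
  a_6 = 0·-4 + 2·12 = 24
  a_7 = 0·24 + 2·-4 = -8
  a_8 = 0·-8 + 2·24 = 48
  a_9 = 0·48 + 2·-8 = -16
  a_10 = 0·-16 + 2·48 = 96

0,2 ; 96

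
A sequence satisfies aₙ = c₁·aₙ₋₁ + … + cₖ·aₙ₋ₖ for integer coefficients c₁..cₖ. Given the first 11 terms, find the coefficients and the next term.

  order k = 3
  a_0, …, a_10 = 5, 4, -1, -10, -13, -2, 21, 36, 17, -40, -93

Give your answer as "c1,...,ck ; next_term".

1,-1,-1 ; -70

  a_3 = 1·-1 + -1·4 + -1·5 = -10
  a_4 = 1·-10 + -1·-1 + -1·4 = -13
  a_5 = 1·-13 + -1·-10 + -1·-1 = -2
  a_6 = 1·-2 + -1·-13 + -1·-10 = 21
  a_7 = 1·21 + -1·-2 + -1·-13 = 36
  a_8 = 1·36 + -1·21 + -1·-2 = 17
  a_9 = 1·17 + -1·36 + -1·21 = -40
  a_10 = 1·-40 + -1·17 + -1·36 = -93
  a_11 = 1·-93 + -1·-40 + -1·17 = -70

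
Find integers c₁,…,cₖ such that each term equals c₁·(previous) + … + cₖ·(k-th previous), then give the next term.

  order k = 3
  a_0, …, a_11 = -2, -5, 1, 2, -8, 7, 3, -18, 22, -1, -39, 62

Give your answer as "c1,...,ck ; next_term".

  a_3 = -1·1 + -1·-5 + 1·-2 = 2
  a_4 = -1·2 + -1·1 + 1·-5 = -8
  a_5 = -1·-8 + -1·2 + 1·1 = 7
  a_6 = -1·7 + -1·-8 + 1·2 = 3
  a_7 = -1·3 + -1·7 + 1·-8 = -18
  a_8 = -1·-18 + -1·3 + 1·7 = 22
  a_9 = -1·22 + -1·-18 + 1·3 = -1
  a_10 = -1·-1 + -1·22 + 1·-18 = -39
  a_11 = -1·-39 + -1·-1 + 1·22 = 62
  a_12 = -1·62 + -1·-39 + 1·-1 = -24

-1,-1,1 ; -24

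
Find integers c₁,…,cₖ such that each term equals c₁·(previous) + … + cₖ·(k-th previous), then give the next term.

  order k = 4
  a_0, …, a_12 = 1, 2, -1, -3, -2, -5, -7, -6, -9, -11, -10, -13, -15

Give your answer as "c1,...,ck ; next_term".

1,0,1,-1 ; -14

  a_4 = 1·-3 + 0·-1 + 1·2 + -1·1 = -2
  a_5 = 1·-2 + 0·-3 + 1·-1 + -1·2 = -5
  a_6 = 1·-5 + 0·-2 + 1·-3 + -1·-1 = -7
  a_7 = 1·-7 + 0·-5 + 1·-2 + -1·-3 = -6
  a_8 = 1·-6 + 0·-7 + 1·-5 + -1·-2 = -9
  a_9 = 1·-9 + 0·-6 + 1·-7 + -1·-5 = -11
  a_10 = 1·-11 + 0·-9 + 1·-6 + -1·-7 = -10
  a_11 = 1·-10 + 0·-11 + 1·-9 + -1·-6 = -13
  a_12 = 1·-13 + 0·-10 + 1·-11 + -1·-9 = -15
  a_13 = 1·-15 + 0·-13 + 1·-10 + -1·-11 = -14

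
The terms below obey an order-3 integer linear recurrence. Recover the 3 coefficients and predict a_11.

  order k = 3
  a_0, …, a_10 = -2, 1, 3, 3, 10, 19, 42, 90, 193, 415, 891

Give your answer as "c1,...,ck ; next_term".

  a_3 = 1·3 + 2·1 + 1·-2 = 3
  a_4 = 1·3 + 2·3 + 1·1 = 10
  a_5 = 1·10 + 2·3 + 1·3 = 19
  a_6 = 1·19 + 2·10 + 1·3 = 42
  a_7 = 1·42 + 2·19 + 1·10 = 90
  a_8 = 1·90 + 2·42 + 1·19 = 193
  a_9 = 1·193 + 2·90 + 1·42 = 415
  a_10 = 1·415 + 2·193 + 1·90 = 891
  a_11 = 1·891 + 2·415 + 1·193 = 1914

1,2,1 ; 1914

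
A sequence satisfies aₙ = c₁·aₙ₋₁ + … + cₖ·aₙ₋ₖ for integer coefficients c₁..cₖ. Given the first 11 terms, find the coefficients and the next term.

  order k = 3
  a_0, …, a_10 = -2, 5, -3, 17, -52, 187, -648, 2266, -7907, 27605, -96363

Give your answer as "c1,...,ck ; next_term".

  a_3 = -3·-3 + 2·5 + 1·-2 = 17
  a_4 = -3·17 + 2·-3 + 1·5 = -52
  a_5 = -3·-52 + 2·17 + 1·-3 = 187
  a_6 = -3·187 + 2·-52 + 1·17 = -648
  a_7 = -3·-648 + 2·187 + 1·-52 = 2266
  a_8 = -3·2266 + 2·-648 + 1·187 = -7907
  a_9 = -3·-7907 + 2·2266 + 1·-648 = 27605
  a_10 = -3·27605 + 2·-7907 + 1·2266 = -96363
  a_11 = -3·-96363 + 2·27605 + 1·-7907 = 336392

-3,2,1 ; 336392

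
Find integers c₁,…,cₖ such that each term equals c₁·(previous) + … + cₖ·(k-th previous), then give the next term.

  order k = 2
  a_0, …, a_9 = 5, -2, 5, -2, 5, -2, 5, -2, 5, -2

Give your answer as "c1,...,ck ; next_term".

  a_2 = 0·-2 + 1·5 = 5
  a_3 = 0·5 + 1·-2 = -2
  a_4 = 0·-2 + 1·5 = 5
  a_5 = 0·5 + 1·-2 = -2
  a_6 = 0·-2 + 1·5 = 5
  a_7 = 0·5 + 1·-2 = -2
  a_8 = 0·-2 + 1·5 = 5
  a_9 = 0·5 + 1·-2 = -2
  a_10 = 0·-2 + 1·5 = 5

0,1 ; 5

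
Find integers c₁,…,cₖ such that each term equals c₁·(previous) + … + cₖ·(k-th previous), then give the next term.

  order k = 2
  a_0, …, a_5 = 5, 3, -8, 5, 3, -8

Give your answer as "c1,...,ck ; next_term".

-1,-1 ; 5

  a_2 = -1·3 + -1·5 = -8
  a_3 = -1·-8 + -1·3 = 5
  a_4 = -1·5 + -1·-8 = 3
  a_5 = -1·3 + -1·5 = -8
  a_6 = -1·-8 + -1·3 = 5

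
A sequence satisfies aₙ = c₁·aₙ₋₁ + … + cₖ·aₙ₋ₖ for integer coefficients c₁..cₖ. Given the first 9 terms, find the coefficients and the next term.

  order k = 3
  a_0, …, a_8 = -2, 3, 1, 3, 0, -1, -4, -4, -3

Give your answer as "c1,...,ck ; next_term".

1,0,-1 ; 1

  a_3 = 1·1 + 0·3 + -1·-2 = 3
  a_4 = 1·3 + 0·1 + -1·3 = 0
  a_5 = 1·0 + 0·3 + -1·1 = -1
  a_6 = 1·-1 + 0·0 + -1·3 = -4
  a_7 = 1·-4 + 0·-1 + -1·0 = -4
  a_8 = 1·-4 + 0·-4 + -1·-1 = -3
  a_9 = 1·-3 + 0·-4 + -1·-4 = 1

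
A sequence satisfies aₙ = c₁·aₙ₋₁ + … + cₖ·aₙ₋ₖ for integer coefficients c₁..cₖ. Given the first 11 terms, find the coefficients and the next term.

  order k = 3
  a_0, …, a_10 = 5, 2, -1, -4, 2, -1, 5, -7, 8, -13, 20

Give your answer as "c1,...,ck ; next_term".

  a_3 = -1·-1 + 0·2 + -1·5 = -4
  a_4 = -1·-4 + 0·-1 + -1·2 = 2
  a_5 = -1·2 + 0·-4 + -1·-1 = -1
  a_6 = -1·-1 + 0·2 + -1·-4 = 5
  a_7 = -1·5 + 0·-1 + -1·2 = -7
  a_8 = -1·-7 + 0·5 + -1·-1 = 8
  a_9 = -1·8 + 0·-7 + -1·5 = -13
  a_10 = -1·-13 + 0·8 + -1·-7 = 20
  a_11 = -1·20 + 0·-13 + -1·8 = -28

-1,0,-1 ; -28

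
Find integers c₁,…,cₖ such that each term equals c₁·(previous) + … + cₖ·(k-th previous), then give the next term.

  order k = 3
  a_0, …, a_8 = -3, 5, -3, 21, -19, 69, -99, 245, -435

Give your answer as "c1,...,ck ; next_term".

0,3,-2 ; 933

  a_3 = 0·-3 + 3·5 + -2·-3 = 21
  a_4 = 0·21 + 3·-3 + -2·5 = -19
  a_5 = 0·-19 + 3·21 + -2·-3 = 69
  a_6 = 0·69 + 3·-19 + -2·21 = -99
  a_7 = 0·-99 + 3·69 + -2·-19 = 245
  a_8 = 0·245 + 3·-99 + -2·69 = -435
  a_9 = 0·-435 + 3·245 + -2·-99 = 933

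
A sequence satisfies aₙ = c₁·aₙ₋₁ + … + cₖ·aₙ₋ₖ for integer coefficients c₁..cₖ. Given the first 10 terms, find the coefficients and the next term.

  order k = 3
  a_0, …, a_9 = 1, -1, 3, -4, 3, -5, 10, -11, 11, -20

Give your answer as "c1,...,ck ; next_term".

-1,-1,-2 ; 31

  a_3 = -1·3 + -1·-1 + -2·1 = -4
  a_4 = -1·-4 + -1·3 + -2·-1 = 3
  a_5 = -1·3 + -1·-4 + -2·3 = -5
  a_6 = -1·-5 + -1·3 + -2·-4 = 10
  a_7 = -1·10 + -1·-5 + -2·3 = -11
  a_8 = -1·-11 + -1·10 + -2·-5 = 11
  a_9 = -1·11 + -1·-11 + -2·10 = -20
  a_10 = -1·-20 + -1·11 + -2·-11 = 31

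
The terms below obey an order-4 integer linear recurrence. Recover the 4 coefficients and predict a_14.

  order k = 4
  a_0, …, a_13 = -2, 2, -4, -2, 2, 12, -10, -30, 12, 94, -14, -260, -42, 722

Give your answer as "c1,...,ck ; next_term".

0,-2,-1,2 ; 316

  a_4 = 0·-2 + -2·-4 + -1·2 + 2·-2 = 2
  a_5 = 0·2 + -2·-2 + -1·-4 + 2·2 = 12
  a_6 = 0·12 + -2·2 + -1·-2 + 2·-4 = -10
  a_7 = 0·-10 + -2·12 + -1·2 + 2·-2 = -30
  a_8 = 0·-30 + -2·-10 + -1·12 + 2·2 = 12
  a_9 = 0·12 + -2·-30 + -1·-10 + 2·12 = 94
  a_10 = 0·94 + -2·12 + -1·-30 + 2·-10 = -14
  a_11 = 0·-14 + -2·94 + -1·12 + 2·-30 = -260
  a_12 = 0·-260 + -2·-14 + -1·94 + 2·12 = -42
  a_13 = 0·-42 + -2·-260 + -1·-14 + 2·94 = 722
  a_14 = 0·722 + -2·-42 + -1·-260 + 2·-14 = 316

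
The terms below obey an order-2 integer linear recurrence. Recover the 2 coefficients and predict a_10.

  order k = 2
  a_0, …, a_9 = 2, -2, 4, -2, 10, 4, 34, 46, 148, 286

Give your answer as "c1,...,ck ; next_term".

  a_2 = 1·-2 + 3·2 = 4
  a_3 = 1·4 + 3·-2 = -2
  a_4 = 1·-2 + 3·4 = 10
  a_5 = 1·10 + 3·-2 = 4
  a_6 = 1·4 + 3·10 = 34
  a_7 = 1·34 + 3·4 = 46
  a_8 = 1·46 + 3·34 = 148
  a_9 = 1·148 + 3·46 = 286
  a_10 = 1·286 + 3·148 = 730

1,3 ; 730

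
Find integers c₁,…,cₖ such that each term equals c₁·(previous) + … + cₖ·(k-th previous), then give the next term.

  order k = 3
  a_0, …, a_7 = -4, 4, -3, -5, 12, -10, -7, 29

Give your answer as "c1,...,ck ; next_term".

-1,-1,1 ; -32

  a_3 = -1·-3 + -1·4 + 1·-4 = -5
  a_4 = -1·-5 + -1·-3 + 1·4 = 12
  a_5 = -1·12 + -1·-5 + 1·-3 = -10
  a_6 = -1·-10 + -1·12 + 1·-5 = -7
  a_7 = -1·-7 + -1·-10 + 1·12 = 29
  a_8 = -1·29 + -1·-7 + 1·-10 = -32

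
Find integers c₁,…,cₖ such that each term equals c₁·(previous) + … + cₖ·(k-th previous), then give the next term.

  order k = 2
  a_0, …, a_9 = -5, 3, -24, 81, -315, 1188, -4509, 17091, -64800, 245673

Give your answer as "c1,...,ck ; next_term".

  a_2 = -3·3 + 3·-5 = -24
  a_3 = -3·-24 + 3·3 = 81
  a_4 = -3·81 + 3·-24 = -315
  a_5 = -3·-315 + 3·81 = 1188
  a_6 = -3·1188 + 3·-315 = -4509
  a_7 = -3·-4509 + 3·1188 = 17091
  a_8 = -3·17091 + 3·-4509 = -64800
  a_9 = -3·-64800 + 3·17091 = 245673
  a_10 = -3·245673 + 3·-64800 = -931419

-3,3 ; -931419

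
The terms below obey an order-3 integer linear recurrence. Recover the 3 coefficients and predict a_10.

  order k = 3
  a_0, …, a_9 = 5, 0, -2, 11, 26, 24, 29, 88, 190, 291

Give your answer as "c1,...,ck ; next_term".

  a_3 = 2·-2 + -2·0 + 3·5 = 11
  a_4 = 2·11 + -2·-2 + 3·0 = 26
  a_5 = 2·26 + -2·11 + 3·-2 = 24
  a_6 = 2·24 + -2·26 + 3·11 = 29
  a_7 = 2·29 + -2·24 + 3·26 = 88
  a_8 = 2·88 + -2·29 + 3·24 = 190
  a_9 = 2·190 + -2·88 + 3·29 = 291
  a_10 = 2·291 + -2·190 + 3·88 = 466

2,-2,3 ; 466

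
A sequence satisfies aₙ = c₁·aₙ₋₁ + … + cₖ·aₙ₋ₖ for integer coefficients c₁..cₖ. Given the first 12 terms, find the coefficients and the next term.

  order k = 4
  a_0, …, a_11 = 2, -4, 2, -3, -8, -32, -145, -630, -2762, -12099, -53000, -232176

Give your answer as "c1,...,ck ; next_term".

  a_4 = 4·-3 + 2·2 + -1·-4 + -2·2 = -8
  a_5 = 4·-8 + 2·-3 + -1·2 + -2·-4 = -32
  a_6 = 4·-32 + 2·-8 + -1·-3 + -2·2 = -145
  a_7 = 4·-145 + 2·-32 + -1·-8 + -2·-3 = -630
  a_8 = 4·-630 + 2·-145 + -1·-32 + -2·-8 = -2762
  a_9 = 4·-2762 + 2·-630 + -1·-145 + -2·-32 = -12099
  a_10 = 4·-12099 + 2·-2762 + -1·-630 + -2·-145 = -53000
  a_11 = 4·-53000 + 2·-12099 + -1·-2762 + -2·-630 = -232176
  a_12 = 4·-232176 + 2·-53000 + -1·-12099 + -2·-2762 = -1017081

4,2,-1,-2 ; -1017081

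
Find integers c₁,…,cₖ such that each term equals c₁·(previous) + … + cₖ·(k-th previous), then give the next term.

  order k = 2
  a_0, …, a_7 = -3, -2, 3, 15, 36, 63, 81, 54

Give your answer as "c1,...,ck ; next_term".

  a_2 = 3·-2 + -3·-3 = 3
  a_3 = 3·3 + -3·-2 = 15
  a_4 = 3·15 + -3·3 = 36
  a_5 = 3·36 + -3·15 = 63
  a_6 = 3·63 + -3·36 = 81
  a_7 = 3·81 + -3·63 = 54
  a_8 = 3·54 + -3·81 = -81

3,-3 ; -81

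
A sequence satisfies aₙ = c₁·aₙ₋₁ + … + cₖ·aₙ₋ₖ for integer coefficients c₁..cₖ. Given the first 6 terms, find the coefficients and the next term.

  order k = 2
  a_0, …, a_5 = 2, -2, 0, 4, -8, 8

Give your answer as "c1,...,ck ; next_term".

  a_2 = -2·-2 + -2·2 = 0
  a_3 = -2·0 + -2·-2 = 4
  a_4 = -2·4 + -2·0 = -8
  a_5 = -2·-8 + -2·4 = 8
  a_6 = -2·8 + -2·-8 = 0

-2,-2 ; 0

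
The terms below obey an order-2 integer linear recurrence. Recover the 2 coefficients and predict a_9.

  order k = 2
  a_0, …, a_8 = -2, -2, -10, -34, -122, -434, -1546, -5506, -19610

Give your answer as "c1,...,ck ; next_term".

  a_2 = 3·-2 + 2·-2 = -10
  a_3 = 3·-10 + 2·-2 = -34
  a_4 = 3·-34 + 2·-10 = -122
  a_5 = 3·-122 + 2·-34 = -434
  a_6 = 3·-434 + 2·-122 = -1546
  a_7 = 3·-1546 + 2·-434 = -5506
  a_8 = 3·-5506 + 2·-1546 = -19610
  a_9 = 3·-19610 + 2·-5506 = -69842

3,2 ; -69842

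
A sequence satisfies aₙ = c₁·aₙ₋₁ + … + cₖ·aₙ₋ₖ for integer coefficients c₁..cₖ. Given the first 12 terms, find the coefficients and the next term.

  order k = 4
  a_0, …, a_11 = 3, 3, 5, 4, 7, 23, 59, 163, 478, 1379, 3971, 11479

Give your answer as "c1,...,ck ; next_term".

3,-1,3,-3 ; 33169

  a_4 = 3·4 + -1·5 + 3·3 + -3·3 = 7
  a_5 = 3·7 + -1·4 + 3·5 + -3·3 = 23
  a_6 = 3·23 + -1·7 + 3·4 + -3·5 = 59
  a_7 = 3·59 + -1·23 + 3·7 + -3·4 = 163
  a_8 = 3·163 + -1·59 + 3·23 + -3·7 = 478
  a_9 = 3·478 + -1·163 + 3·59 + -3·23 = 1379
  a_10 = 3·1379 + -1·478 + 3·163 + -3·59 = 3971
  a_11 = 3·3971 + -1·1379 + 3·478 + -3·163 = 11479
  a_12 = 3·11479 + -1·3971 + 3·1379 + -3·478 = 33169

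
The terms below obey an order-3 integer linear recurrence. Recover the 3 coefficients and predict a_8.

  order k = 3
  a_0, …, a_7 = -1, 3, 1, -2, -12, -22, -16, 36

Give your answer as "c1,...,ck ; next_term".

  a_3 = 2·1 + -2·3 + -2·-1 = -2
  a_4 = 2·-2 + -2·1 + -2·3 = -12
  a_5 = 2·-12 + -2·-2 + -2·1 = -22
  a_6 = 2·-22 + -2·-12 + -2·-2 = -16
  a_7 = 2·-16 + -2·-22 + -2·-12 = 36
  a_8 = 2·36 + -2·-16 + -2·-22 = 148

2,-2,-2 ; 148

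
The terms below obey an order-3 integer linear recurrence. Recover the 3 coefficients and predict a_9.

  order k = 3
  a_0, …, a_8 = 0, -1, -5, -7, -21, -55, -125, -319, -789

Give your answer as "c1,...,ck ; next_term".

1,2,4 ; -1927

  a_3 = 1·-5 + 2·-1 + 4·0 = -7
  a_4 = 1·-7 + 2·-5 + 4·-1 = -21
  a_5 = 1·-21 + 2·-7 + 4·-5 = -55
  a_6 = 1·-55 + 2·-21 + 4·-7 = -125
  a_7 = 1·-125 + 2·-55 + 4·-21 = -319
  a_8 = 1·-319 + 2·-125 + 4·-55 = -789
  a_9 = 1·-789 + 2·-319 + 4·-125 = -1927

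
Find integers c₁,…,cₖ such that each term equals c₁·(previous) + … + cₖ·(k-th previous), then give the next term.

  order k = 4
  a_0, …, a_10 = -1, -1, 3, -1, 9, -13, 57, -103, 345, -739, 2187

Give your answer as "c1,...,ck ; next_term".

  a_4 = -1·-1 + 4·3 + 1·-1 + 3·-1 = 9
  a_5 = -1·9 + 4·-1 + 1·3 + 3·-1 = -13
  a_6 = -1·-13 + 4·9 + 1·-1 + 3·3 = 57
  a_7 = -1·57 + 4·-13 + 1·9 + 3·-1 = -103
  a_8 = -1·-103 + 4·57 + 1·-13 + 3·9 = 345
  a_9 = -1·345 + 4·-103 + 1·57 + 3·-13 = -739
  a_10 = -1·-739 + 4·345 + 1·-103 + 3·57 = 2187
  a_11 = -1·2187 + 4·-739 + 1·345 + 3·-103 = -5107

-1,4,1,3 ; -5107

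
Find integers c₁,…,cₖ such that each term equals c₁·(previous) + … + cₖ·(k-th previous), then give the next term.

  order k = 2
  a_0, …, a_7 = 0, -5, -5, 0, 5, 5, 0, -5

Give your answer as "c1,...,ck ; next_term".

  a_2 = 1·-5 + -1·0 = -5
  a_3 = 1·-5 + -1·-5 = 0
  a_4 = 1·0 + -1·-5 = 5
  a_5 = 1·5 + -1·0 = 5
  a_6 = 1·5 + -1·5 = 0
  a_7 = 1·0 + -1·5 = -5
  a_8 = 1·-5 + -1·0 = -5

1,-1 ; -5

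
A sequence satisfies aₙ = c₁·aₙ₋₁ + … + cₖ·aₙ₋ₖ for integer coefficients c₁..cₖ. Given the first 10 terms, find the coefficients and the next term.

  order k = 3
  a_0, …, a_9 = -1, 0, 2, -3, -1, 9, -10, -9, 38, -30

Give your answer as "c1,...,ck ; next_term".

-1,-2,1 ; -55

  a_3 = -1·2 + -2·0 + 1·-1 = -3
  a_4 = -1·-3 + -2·2 + 1·0 = -1
  a_5 = -1·-1 + -2·-3 + 1·2 = 9
  a_6 = -1·9 + -2·-1 + 1·-3 = -10
  a_7 = -1·-10 + -2·9 + 1·-1 = -9
  a_8 = -1·-9 + -2·-10 + 1·9 = 38
  a_9 = -1·38 + -2·-9 + 1·-10 = -30
  a_10 = -1·-30 + -2·38 + 1·-9 = -55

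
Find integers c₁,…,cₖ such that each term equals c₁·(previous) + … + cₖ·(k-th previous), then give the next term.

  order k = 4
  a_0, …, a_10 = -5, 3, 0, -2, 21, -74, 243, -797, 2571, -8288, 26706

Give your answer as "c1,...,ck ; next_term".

  a_4 = -3·-2 + 1·0 + 0·3 + -3·-5 = 21
  a_5 = -3·21 + 1·-2 + 0·0 + -3·3 = -74
  a_6 = -3·-74 + 1·21 + 0·-2 + -3·0 = 243
  a_7 = -3·243 + 1·-74 + 0·21 + -3·-2 = -797
  a_8 = -3·-797 + 1·243 + 0·-74 + -3·21 = 2571
  a_9 = -3·2571 + 1·-797 + 0·243 + -3·-74 = -8288
  a_10 = -3·-8288 + 1·2571 + 0·-797 + -3·243 = 26706
  a_11 = -3·26706 + 1·-8288 + 0·2571 + -3·-797 = -86015

-3,1,0,-3 ; -86015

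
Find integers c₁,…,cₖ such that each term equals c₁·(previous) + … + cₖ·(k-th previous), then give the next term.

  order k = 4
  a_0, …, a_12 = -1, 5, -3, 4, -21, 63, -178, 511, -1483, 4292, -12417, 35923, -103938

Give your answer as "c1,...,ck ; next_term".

  a_4 = -2·4 + 2·-3 + -1·5 + 2·-1 = -21
  a_5 = -2·-21 + 2·4 + -1·-3 + 2·5 = 63
  a_6 = -2·63 + 2·-21 + -1·4 + 2·-3 = -178
  a_7 = -2·-178 + 2·63 + -1·-21 + 2·4 = 511
  a_8 = -2·511 + 2·-178 + -1·63 + 2·-21 = -1483
  a_9 = -2·-1483 + 2·511 + -1·-178 + 2·63 = 4292
  a_10 = -2·4292 + 2·-1483 + -1·511 + 2·-178 = -12417
  a_11 = -2·-12417 + 2·4292 + -1·-1483 + 2·511 = 35923
  a_12 = -2·35923 + 2·-12417 + -1·4292 + 2·-1483 = -103938
  a_13 = -2·-103938 + 2·35923 + -1·-12417 + 2·4292 = 300723

-2,2,-1,2 ; 300723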